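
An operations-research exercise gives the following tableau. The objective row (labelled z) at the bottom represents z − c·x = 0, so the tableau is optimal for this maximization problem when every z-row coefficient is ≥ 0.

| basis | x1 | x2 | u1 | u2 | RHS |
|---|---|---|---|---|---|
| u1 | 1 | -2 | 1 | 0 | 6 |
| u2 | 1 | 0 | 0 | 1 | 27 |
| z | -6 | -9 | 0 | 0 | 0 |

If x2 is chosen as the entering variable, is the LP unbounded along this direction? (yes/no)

Every constraint-row entry in column x2 is ≤ 0, so increasing x2 is unbounded.

yes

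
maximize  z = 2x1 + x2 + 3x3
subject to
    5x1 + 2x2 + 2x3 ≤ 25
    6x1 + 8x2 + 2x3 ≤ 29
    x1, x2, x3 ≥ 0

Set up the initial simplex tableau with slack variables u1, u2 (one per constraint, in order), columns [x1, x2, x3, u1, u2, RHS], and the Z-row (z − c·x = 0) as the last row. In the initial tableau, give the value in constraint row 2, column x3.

Constraint 2 has coefficient 2 on x3.

2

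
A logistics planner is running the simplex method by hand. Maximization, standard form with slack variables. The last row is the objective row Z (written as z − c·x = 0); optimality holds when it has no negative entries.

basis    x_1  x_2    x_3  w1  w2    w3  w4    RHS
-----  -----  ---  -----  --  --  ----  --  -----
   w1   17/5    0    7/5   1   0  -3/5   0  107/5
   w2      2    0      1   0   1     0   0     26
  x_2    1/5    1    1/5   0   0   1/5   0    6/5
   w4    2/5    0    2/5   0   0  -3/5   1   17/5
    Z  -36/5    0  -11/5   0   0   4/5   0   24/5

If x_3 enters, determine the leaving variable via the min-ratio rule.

Column x_3 entries and ratios — w1: (107/5)/(7/5) = 107/7; w2: 26/1 = 26; x_2: (6/5)/(1/5) = 6; w4: (17/5)/(2/5) = 17/2.
Smallest ratio is 6 in the row of x_2, so x_2 leaves.

x_2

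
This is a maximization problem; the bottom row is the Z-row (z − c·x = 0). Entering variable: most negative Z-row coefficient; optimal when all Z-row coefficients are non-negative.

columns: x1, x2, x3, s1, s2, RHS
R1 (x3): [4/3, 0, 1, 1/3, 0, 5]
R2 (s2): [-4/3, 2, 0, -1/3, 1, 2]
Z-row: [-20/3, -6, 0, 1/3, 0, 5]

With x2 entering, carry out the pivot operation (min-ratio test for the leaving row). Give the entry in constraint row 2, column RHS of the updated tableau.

1

Ratio test on column x2 — row 1: entry 0 ≤ 0; row 2: 2/2 = 1. Minimum is 1 at row 2 (s2 leaves); pivot element 2.
Divide row 2 by 2; eliminate column x2 from the other rows.
In the new row 2, the RHS entry is the old entry divided by the pivot: 2/2 = 1.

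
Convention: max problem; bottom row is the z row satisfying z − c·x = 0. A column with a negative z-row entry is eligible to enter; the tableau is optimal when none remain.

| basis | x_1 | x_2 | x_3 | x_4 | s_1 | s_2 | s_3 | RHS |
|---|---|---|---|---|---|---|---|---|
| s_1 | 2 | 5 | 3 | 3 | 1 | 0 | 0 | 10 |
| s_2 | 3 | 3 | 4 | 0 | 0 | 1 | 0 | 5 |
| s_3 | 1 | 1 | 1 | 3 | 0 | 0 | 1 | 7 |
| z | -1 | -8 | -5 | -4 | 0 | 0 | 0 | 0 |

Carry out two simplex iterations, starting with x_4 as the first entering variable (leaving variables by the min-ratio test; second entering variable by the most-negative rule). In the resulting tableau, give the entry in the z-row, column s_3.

Ratio test on column x_4 — row 1: 10/3 = 10/3; row 2: entry 0 ≤ 0; row 3: 7/3 = 7/3. Minimum is 7/3 at row 3 (s_3 leaves); pivot element 3.
Divide row 3 by 3; eliminate column x_4 from the other rows.
Second iteration: most negative z-row entry is -20/3 in column x_2, so x_2 enters.
Ratio test on column x_2 — row 1: 3/4 = 3/4; row 2: 5/3 = 5/3; row 3: (7/3)/(1/3) = 7. Minimum is 3/4 at row 1 (s_1 leaves); pivot element 4.
Divide row 1 by 4; eliminate column x_2 from the other rows.
After both pivots, the entry at the z-row, column s_3 is -1/3.

-1/3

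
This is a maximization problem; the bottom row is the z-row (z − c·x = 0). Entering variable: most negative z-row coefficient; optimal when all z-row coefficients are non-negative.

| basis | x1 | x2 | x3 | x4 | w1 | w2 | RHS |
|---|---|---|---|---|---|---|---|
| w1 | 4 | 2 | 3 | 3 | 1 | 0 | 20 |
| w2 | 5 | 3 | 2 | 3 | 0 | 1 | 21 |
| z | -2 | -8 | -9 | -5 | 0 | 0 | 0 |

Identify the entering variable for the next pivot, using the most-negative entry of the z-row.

Negative z-row entries: x1: -2, x2: -8, x3: -9, x4: -5.
The most negative is -9 in column x3, so x3 enters.

x3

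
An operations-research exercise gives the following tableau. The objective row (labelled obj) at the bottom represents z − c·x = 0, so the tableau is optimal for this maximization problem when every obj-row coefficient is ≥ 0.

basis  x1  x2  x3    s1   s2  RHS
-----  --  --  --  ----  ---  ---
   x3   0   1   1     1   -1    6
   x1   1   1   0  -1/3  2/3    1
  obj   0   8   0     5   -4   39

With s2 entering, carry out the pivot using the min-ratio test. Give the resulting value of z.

Ratio test on column s2 — row 1: entry -1 ≤ 0; row 2: 1/(2/3) = 3/2. Minimum is 3/2 at row 2 (x1 leaves); pivot element 2/3.
Pivot on row 2; the obj-row RHS becomes 39 − (-4)·(3/2) = 45.

45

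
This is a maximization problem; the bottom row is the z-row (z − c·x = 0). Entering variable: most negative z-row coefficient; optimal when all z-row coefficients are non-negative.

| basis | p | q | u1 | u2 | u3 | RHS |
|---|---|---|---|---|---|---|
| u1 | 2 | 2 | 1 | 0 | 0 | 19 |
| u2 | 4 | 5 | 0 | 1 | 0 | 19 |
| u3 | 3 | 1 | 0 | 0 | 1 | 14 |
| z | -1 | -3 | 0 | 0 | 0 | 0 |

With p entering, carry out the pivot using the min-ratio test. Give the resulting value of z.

14/3

Ratio test on column p — row 1: 19/2 = 19/2; row 2: 19/4 = 19/4; row 3: 14/3 = 14/3. Minimum is 14/3 at row 3 (u3 leaves); pivot element 3.
Pivot on row 3; the z-row RHS becomes 0 − (-1)·(14/3) = 14/3.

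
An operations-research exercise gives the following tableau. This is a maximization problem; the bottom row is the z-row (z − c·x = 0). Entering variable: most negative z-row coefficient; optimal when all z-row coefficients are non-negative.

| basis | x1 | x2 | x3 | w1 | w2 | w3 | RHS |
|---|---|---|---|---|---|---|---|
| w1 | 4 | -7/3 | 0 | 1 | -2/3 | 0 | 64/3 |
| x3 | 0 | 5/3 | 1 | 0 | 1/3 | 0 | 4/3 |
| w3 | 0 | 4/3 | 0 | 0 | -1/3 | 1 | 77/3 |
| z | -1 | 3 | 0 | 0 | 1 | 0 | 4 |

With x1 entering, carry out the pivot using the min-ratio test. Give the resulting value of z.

28/3

Ratio test on column x1 — row 1: (64/3)/4 = 16/3; row 2: entry 0 ≤ 0; row 3: entry 0 ≤ 0. Minimum is 16/3 at row 1 (w1 leaves); pivot element 4.
Pivot on row 1; the z-row RHS becomes 4 − (-1)·(16/3) = 28/3.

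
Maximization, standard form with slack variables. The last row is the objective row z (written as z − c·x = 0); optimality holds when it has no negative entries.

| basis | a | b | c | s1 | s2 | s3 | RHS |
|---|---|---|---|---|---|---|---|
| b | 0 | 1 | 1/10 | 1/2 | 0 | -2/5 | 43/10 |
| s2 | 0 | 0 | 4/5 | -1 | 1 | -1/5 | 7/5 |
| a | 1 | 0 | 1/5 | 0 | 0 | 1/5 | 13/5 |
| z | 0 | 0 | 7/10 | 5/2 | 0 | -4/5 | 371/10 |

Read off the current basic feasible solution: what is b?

43/10

b is basic (row 1); its value is the RHS of that row, 43/10.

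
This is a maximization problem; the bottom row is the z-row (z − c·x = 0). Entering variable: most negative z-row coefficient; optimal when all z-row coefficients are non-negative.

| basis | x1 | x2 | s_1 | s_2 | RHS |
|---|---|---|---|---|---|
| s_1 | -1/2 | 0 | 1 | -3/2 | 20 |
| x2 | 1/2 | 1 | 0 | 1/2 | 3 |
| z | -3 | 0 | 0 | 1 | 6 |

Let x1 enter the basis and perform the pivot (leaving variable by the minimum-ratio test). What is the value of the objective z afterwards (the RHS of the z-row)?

24

Ratio test on column x1 — row 1: entry -1/2 ≤ 0; row 2: 3/(1/2) = 6. Minimum is 6 at row 2 (x2 leaves); pivot element 1/2.
Pivot on row 2; the z-row RHS becomes 6 − (-3)·6 = 24.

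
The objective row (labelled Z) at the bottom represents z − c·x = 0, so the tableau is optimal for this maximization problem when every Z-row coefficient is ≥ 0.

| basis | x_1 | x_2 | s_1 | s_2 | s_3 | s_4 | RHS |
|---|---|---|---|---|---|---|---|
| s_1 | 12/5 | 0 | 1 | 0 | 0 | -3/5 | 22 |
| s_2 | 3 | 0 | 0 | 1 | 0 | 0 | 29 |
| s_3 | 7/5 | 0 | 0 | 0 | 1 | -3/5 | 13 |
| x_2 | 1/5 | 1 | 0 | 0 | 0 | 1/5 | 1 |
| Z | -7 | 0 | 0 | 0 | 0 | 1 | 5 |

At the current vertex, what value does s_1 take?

22

s_1 is basic (row 1); its value is the RHS of that row, 22.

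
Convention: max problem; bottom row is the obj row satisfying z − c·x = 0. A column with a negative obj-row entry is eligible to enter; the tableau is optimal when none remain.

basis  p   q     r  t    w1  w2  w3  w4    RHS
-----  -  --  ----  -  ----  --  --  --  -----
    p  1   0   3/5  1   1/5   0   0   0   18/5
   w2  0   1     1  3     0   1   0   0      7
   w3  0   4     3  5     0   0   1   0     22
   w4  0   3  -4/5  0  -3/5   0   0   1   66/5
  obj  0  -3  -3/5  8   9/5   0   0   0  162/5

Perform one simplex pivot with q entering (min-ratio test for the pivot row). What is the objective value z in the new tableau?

228/5

Ratio test on column q — row 1: entry 0 ≤ 0; row 2: 7/1 = 7; row 3: 22/4 = 11/2; row 4: (66/5)/3 = 22/5. Minimum is 22/5 at row 4 (w4 leaves); pivot element 3.
Pivot on row 4; the obj-row RHS becomes 162/5 − (-3)·(22/5) = 228/5.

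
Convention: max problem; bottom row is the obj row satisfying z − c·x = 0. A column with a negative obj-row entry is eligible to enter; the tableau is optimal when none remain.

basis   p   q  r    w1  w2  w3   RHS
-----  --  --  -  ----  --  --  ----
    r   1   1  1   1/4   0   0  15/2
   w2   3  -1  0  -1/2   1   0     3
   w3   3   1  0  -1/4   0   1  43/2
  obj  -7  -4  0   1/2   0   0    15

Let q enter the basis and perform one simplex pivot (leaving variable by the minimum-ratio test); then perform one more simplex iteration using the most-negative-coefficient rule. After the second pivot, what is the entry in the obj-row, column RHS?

Ratio test on column q — row 1: (15/2)/1 = 15/2; row 2: entry -1 ≤ 0; row 3: (43/2)/1 = 43/2. Minimum is 15/2 at row 1 (r leaves); pivot element 1.
Divide row 1 by 1; eliminate column q from the other rows.
Second iteration: most negative obj-row entry is -3 in column p, so p enters.
Ratio test on column p — row 1: (15/2)/1 = 15/2; row 2: (21/2)/4 = 21/8; row 3: 14/2 = 7. Minimum is 21/8 at row 2 (w2 leaves); pivot element 4.
Divide row 2 by 4; eliminate column p from the other rows.
After both pivots, the entry at the obj-row, column RHS is 423/8.

423/8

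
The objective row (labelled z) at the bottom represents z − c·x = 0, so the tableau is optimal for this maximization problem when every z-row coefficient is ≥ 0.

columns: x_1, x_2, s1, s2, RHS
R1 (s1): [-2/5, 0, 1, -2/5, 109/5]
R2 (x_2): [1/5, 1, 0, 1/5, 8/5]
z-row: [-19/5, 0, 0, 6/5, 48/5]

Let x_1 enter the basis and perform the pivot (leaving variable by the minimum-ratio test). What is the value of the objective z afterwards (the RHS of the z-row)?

Ratio test on column x_1 — row 1: entry -2/5 ≤ 0; row 2: (8/5)/(1/5) = 8. Minimum is 8 at row 2 (x_2 leaves); pivot element 1/5.
Pivot on row 2; the z-row RHS becomes 48/5 − (-19/5)·8 = 40.

40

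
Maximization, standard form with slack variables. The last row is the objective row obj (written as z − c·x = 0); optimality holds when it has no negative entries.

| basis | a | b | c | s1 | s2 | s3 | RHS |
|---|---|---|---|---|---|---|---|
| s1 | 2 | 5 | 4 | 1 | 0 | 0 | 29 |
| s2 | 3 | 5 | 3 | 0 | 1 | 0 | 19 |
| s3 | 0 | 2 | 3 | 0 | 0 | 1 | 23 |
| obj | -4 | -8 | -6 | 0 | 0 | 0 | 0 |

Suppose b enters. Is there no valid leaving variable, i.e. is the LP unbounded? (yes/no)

no

Column b has positive entries in row(s) 1, 2, 3, so the ratio test bounds it — not unbounded.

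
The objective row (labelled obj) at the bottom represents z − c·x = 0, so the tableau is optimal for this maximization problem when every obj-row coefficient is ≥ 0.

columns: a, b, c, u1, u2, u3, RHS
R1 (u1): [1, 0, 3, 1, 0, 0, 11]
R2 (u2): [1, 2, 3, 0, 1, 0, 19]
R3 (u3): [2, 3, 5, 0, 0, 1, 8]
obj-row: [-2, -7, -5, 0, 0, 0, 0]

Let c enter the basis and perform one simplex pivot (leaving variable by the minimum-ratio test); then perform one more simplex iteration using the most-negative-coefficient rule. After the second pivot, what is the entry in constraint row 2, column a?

-1/3

Ratio test on column c — row 1: 11/3 = 11/3; row 2: 19/3 = 19/3; row 3: 8/5 = 8/5. Minimum is 8/5 at row 3 (u3 leaves); pivot element 5.
Divide row 3 by 5; eliminate column c from the other rows.
Second iteration: most negative obj-row entry is -4 in column b, so b enters.
Ratio test on column b — row 1: entry -9/5 ≤ 0; row 2: (71/5)/(1/5) = 71; row 3: (8/5)/(3/5) = 8/3. Minimum is 8/3 at row 3 (c leaves); pivot element 3/5.
Divide row 3 by 3/5; eliminate column b from the other rows.
After both pivots, the entry at constraint row 2, column a is -1/3.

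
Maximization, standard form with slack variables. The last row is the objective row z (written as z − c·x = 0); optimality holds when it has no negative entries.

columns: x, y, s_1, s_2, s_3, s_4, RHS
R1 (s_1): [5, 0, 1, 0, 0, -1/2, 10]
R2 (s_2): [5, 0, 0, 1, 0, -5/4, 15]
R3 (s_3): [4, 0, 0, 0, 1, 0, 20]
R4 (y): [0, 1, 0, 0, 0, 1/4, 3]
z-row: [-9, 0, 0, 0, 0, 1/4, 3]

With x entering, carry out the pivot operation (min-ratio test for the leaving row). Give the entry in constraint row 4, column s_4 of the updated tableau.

1/4

Ratio test on column x — row 1: 10/5 = 2; row 2: 15/5 = 3; row 3: 20/4 = 5; row 4: entry 0 ≤ 0. Minimum is 2 at row 1 (s_1 leaves); pivot element 5.
Divide row 1 by 5; eliminate column x from the other rows.
Row 4 update in column s_4: 1/4 − 0·(-1/10) = 1/4.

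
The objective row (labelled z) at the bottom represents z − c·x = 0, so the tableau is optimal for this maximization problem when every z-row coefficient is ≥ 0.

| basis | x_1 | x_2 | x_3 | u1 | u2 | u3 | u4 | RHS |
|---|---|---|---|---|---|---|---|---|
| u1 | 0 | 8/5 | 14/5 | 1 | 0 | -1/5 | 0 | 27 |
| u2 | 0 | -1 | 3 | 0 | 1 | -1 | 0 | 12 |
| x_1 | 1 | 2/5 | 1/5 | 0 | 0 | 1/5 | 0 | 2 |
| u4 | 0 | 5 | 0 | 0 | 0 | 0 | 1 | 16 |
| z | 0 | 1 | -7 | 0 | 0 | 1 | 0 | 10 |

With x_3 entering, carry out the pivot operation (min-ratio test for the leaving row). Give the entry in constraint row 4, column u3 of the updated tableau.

0

Ratio test on column x_3 — row 1: 27/(14/5) = 135/14; row 2: 12/3 = 4; row 3: 2/(1/5) = 10; row 4: entry 0 ≤ 0. Minimum is 4 at row 2 (u2 leaves); pivot element 3.
Divide row 2 by 3; eliminate column x_3 from the other rows.
Row 4 update in column u3: 0 − 0·(-1/3) = 0.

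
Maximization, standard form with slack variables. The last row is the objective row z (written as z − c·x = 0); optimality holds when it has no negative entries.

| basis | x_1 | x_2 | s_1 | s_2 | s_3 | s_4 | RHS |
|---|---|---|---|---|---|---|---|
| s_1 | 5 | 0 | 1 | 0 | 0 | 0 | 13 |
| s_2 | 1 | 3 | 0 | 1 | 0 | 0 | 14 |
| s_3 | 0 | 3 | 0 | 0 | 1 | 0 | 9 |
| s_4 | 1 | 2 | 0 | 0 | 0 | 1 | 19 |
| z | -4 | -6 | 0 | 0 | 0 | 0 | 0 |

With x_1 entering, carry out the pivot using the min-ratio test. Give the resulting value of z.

52/5

Ratio test on column x_1 — row 1: 13/5 = 13/5; row 2: 14/1 = 14; row 3: entry 0 ≤ 0; row 4: 19/1 = 19. Minimum is 13/5 at row 1 (s_1 leaves); pivot element 5.
Pivot on row 1; the z-row RHS becomes 0 − (-4)·(13/5) = 52/5.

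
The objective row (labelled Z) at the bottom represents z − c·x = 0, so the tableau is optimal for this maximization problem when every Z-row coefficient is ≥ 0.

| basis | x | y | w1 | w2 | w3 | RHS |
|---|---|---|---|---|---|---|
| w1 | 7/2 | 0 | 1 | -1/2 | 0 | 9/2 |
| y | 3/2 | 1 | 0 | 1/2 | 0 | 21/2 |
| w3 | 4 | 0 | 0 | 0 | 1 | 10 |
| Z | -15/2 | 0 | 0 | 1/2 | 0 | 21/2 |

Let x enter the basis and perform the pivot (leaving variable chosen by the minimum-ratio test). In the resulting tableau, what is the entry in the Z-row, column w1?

Ratio test on column x — row 1: (9/2)/(7/2) = 9/7; row 2: (21/2)/(3/2) = 7; row 3: 10/4 = 5/2. Minimum is 9/7 at row 1 (w1 leaves); pivot element 7/2.
Divide row 1 by 7/2; eliminate column x from the other rows.
Z-row update in column w1: 0 − (-15/2)·(2/7) = 15/7.

15/7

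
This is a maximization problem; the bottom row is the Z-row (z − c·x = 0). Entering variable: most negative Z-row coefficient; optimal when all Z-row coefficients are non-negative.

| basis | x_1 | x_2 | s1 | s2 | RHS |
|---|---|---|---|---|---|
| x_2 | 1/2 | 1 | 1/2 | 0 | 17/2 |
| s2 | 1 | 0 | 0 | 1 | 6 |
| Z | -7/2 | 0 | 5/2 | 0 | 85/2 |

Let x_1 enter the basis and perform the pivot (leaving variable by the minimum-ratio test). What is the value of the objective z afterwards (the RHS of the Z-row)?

Ratio test on column x_1 — row 1: (17/2)/(1/2) = 17; row 2: 6/1 = 6. Minimum is 6 at row 2 (s2 leaves); pivot element 1.
Pivot on row 2; the Z-row RHS becomes 85/2 − (-7/2)·6 = 127/2.

127/2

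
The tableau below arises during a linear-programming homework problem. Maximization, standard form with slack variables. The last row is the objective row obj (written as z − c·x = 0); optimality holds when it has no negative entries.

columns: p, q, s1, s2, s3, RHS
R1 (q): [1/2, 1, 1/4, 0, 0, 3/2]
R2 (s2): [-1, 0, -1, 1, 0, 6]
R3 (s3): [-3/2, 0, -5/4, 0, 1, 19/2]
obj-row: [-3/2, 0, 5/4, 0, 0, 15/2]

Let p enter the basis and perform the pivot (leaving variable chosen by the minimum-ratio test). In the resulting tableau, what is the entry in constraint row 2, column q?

Ratio test on column p — row 1: (3/2)/(1/2) = 3; row 2: entry -1 ≤ 0; row 3: entry -3/2 ≤ 0. Minimum is 3 at row 1 (q leaves); pivot element 1/2.
Divide row 1 by 1/2; eliminate column p from the other rows.
Row 2 update in column q: 0 − (-1)·2 = 2.

2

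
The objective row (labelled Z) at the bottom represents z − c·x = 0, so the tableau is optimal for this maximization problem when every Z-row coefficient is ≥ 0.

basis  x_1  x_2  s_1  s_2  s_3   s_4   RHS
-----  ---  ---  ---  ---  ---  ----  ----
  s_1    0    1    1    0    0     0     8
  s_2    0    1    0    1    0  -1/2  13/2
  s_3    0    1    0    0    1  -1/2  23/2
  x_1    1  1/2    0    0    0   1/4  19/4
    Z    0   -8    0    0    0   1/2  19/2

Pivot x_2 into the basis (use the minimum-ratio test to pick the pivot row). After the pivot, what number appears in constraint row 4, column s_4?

Ratio test on column x_2 — row 1: 8/1 = 8; row 2: (13/2)/1 = 13/2; row 3: (23/2)/1 = 23/2; row 4: (19/4)/(1/2) = 19/2. Minimum is 13/2 at row 2 (s_2 leaves); pivot element 1.
Divide row 2 by 1; eliminate column x_2 from the other rows.
Row 4 update in column s_4: 1/4 − (1/2)·(-1/2) = 1/2.

1/2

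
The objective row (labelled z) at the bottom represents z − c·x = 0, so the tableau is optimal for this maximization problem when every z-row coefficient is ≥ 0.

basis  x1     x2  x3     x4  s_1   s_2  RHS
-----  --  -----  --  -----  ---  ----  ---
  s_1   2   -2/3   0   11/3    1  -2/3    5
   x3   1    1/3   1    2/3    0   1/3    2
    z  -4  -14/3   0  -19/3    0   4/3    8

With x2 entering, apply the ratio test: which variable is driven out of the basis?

Column x2 entries and ratios — s_1: -2/3 ≤ 0, skip; x3: 2/(1/3) = 6.
Smallest ratio is 6 in the row of x3, so x3 leaves.

x3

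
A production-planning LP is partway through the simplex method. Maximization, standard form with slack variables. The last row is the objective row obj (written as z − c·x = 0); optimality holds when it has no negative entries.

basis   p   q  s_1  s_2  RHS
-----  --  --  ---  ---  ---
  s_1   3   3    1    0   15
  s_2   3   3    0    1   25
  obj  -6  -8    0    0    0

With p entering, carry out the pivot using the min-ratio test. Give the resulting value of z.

Ratio test on column p — row 1: 15/3 = 5; row 2: 25/3 = 25/3. Minimum is 5 at row 1 (s_1 leaves); pivot element 3.
Pivot on row 1; the obj-row RHS becomes 0 − (-6)·5 = 30.

30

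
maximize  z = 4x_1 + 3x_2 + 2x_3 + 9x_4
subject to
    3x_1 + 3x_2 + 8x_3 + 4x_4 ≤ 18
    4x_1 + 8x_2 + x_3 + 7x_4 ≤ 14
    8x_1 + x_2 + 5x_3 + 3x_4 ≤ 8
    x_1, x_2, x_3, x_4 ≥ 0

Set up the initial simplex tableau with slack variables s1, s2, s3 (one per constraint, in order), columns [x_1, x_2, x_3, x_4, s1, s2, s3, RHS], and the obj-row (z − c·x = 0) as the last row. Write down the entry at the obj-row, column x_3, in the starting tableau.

-2

The obj-row carries the negated objective coefficients: the x_3 entry is -2.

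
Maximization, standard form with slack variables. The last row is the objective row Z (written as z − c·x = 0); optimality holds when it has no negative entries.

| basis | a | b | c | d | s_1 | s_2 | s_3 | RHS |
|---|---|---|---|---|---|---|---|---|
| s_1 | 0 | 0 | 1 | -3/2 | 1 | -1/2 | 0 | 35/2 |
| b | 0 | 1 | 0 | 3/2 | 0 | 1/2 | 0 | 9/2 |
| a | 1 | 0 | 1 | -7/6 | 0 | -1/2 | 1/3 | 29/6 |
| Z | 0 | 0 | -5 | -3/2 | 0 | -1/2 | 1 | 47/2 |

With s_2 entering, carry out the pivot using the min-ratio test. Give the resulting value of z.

Ratio test on column s_2 — row 1: entry -1/2 ≤ 0; row 2: (9/2)/(1/2) = 9; row 3: entry -1/2 ≤ 0. Minimum is 9 at row 2 (b leaves); pivot element 1/2.
Pivot on row 2; the Z-row RHS becomes 47/2 − (-1/2)·9 = 28.

28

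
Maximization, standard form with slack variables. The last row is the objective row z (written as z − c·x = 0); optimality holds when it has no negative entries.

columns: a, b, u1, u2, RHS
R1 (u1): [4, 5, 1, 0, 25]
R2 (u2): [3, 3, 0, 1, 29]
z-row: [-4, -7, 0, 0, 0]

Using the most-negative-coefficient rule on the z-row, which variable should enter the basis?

Negative z-row entries: a: -4, b: -7.
The most negative is -7 in column b, so b enters.

b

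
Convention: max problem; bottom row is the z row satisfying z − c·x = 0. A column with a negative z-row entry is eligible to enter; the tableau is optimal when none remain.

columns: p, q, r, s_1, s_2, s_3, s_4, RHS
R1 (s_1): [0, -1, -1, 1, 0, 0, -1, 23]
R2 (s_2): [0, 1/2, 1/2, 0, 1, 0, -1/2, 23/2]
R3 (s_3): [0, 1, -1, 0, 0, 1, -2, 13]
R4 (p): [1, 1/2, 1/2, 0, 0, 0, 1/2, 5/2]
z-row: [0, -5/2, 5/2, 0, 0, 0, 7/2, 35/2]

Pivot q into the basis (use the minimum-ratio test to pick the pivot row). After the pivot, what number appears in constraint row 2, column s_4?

-1

Ratio test on column q — row 1: entry -1 ≤ 0; row 2: (23/2)/(1/2) = 23; row 3: 13/1 = 13; row 4: (5/2)/(1/2) = 5. Minimum is 5 at row 4 (p leaves); pivot element 1/2.
Divide row 4 by 1/2; eliminate column q from the other rows.
Row 2 update in column s_4: -1/2 − (1/2)·1 = -1.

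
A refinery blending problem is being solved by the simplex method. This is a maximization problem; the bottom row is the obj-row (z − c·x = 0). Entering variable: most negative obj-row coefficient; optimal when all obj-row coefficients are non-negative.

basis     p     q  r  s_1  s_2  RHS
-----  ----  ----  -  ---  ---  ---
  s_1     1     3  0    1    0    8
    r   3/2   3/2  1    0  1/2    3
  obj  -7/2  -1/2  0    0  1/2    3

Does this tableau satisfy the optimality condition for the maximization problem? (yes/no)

The obj-row has a negative entry -7/2 in column p, so it is not optimal.

no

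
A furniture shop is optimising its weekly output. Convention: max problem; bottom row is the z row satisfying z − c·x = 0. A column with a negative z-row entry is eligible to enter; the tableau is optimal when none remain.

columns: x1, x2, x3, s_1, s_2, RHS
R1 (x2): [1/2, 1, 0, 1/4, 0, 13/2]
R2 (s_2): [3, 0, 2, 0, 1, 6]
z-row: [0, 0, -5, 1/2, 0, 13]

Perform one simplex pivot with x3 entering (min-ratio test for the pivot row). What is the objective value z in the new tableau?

Ratio test on column x3 — row 1: entry 0 ≤ 0; row 2: 6/2 = 3. Minimum is 3 at row 2 (s_2 leaves); pivot element 2.
Pivot on row 2; the z-row RHS becomes 13 − (-5)·3 = 28.

28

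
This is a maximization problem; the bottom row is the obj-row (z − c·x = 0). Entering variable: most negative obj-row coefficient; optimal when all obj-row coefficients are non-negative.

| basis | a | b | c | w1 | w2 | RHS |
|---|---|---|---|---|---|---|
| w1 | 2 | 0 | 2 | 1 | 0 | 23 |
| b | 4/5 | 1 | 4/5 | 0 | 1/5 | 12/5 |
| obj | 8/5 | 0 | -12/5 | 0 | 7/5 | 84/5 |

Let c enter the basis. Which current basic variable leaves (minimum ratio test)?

Column c entries and ratios — w1: 23/2 = 23/2; b: (12/5)/(4/5) = 3.
Smallest ratio is 3 in the row of b, so b leaves.

b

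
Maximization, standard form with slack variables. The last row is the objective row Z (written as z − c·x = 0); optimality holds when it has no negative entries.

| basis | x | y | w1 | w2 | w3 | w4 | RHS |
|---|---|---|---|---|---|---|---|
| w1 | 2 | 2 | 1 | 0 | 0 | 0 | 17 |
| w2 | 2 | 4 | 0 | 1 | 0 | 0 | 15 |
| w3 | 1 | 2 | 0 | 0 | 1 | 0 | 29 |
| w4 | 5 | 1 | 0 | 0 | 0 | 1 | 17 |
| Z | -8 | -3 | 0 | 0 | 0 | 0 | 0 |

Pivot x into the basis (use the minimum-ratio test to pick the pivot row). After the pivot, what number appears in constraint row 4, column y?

Ratio test on column x — row 1: 17/2 = 17/2; row 2: 15/2 = 15/2; row 3: 29/1 = 29; row 4: 17/5 = 17/5. Minimum is 17/5 at row 4 (w4 leaves); pivot element 5.
Divide row 4 by 5; eliminate column x from the other rows.
In the new row 4, the y entry is the old entry divided by the pivot: 1/5 = 1/5.

1/5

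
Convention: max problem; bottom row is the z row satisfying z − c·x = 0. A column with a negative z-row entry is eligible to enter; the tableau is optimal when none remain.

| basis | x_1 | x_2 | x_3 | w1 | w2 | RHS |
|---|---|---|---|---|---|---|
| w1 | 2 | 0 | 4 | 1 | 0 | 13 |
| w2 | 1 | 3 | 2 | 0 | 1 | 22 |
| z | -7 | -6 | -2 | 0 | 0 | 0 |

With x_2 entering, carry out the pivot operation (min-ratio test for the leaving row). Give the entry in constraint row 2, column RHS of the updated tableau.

Ratio test on column x_2 — row 1: entry 0 ≤ 0; row 2: 22/3 = 22/3. Minimum is 22/3 at row 2 (w2 leaves); pivot element 3.
Divide row 2 by 3; eliminate column x_2 from the other rows.
In the new row 2, the RHS entry is the old entry divided by the pivot: 22/3 = 22/3.

22/3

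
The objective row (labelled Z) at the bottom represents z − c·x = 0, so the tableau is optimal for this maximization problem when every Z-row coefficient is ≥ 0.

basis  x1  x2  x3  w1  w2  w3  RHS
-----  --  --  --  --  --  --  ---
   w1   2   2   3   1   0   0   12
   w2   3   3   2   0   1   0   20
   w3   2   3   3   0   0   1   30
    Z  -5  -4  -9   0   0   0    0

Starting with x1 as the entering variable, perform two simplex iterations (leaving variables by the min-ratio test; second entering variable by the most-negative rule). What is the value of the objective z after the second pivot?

Ratio test on column x1 — row 1: 12/2 = 6; row 2: 20/3 = 20/3; row 3: 30/2 = 15. Minimum is 6 at row 1 (w1 leaves); pivot element 2.
Pivot on row 1; the Z-row RHS becomes 0 − (-5)·6 = 30.
Next entering variable (most negative Z-row entry -3/2): x3.
Ratio test on column x3 — row 1: 6/(3/2) = 4; row 2: entry -5/2 ≤ 0; row 3: entry 0 ≤ 0. Minimum is 4 at row 1 (x1 leaves); pivot element 3/2.
After the second pivot the Z-row RHS is 30 − (-3/2)·4 = 36.

36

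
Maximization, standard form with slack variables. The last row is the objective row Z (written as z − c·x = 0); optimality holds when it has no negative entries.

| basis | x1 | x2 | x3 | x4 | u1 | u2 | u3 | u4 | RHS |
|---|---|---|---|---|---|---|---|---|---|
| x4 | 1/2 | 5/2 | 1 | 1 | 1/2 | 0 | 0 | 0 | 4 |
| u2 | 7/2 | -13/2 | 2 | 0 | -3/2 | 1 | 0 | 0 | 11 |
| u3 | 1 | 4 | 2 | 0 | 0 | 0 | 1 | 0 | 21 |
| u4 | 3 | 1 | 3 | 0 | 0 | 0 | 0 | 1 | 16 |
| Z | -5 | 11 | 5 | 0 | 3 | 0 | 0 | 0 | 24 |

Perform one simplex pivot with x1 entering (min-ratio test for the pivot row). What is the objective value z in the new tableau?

Ratio test on column x1 — row 1: 4/(1/2) = 8; row 2: 11/(7/2) = 22/7; row 3: 21/1 = 21; row 4: 16/3 = 16/3. Minimum is 22/7 at row 2 (u2 leaves); pivot element 7/2.
Pivot on row 2; the Z-row RHS becomes 24 − (-5)·(22/7) = 278/7.

278/7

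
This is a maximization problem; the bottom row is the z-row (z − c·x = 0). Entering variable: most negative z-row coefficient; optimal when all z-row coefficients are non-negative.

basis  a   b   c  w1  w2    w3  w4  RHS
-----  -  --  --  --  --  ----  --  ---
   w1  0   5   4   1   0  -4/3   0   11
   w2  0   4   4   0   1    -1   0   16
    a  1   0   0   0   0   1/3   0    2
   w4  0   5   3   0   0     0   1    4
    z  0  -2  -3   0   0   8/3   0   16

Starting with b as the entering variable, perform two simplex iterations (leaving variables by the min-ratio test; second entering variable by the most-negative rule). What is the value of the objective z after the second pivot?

20

Ratio test on column b — row 1: 11/5 = 11/5; row 2: 16/4 = 4; row 3: entry 0 ≤ 0; row 4: 4/5 = 4/5. Minimum is 4/5 at row 4 (w4 leaves); pivot element 5.
Pivot on row 4; the z-row RHS becomes 16 − (-2)·(4/5) = 88/5.
Next entering variable (most negative z-row entry -9/5): c.
Ratio test on column c — row 1: 7/1 = 7; row 2: (64/5)/(8/5) = 8; row 3: entry 0 ≤ 0; row 4: (4/5)/(3/5) = 4/3. Minimum is 4/3 at row 4 (b leaves); pivot element 3/5.
After the second pivot the z-row RHS is 88/5 − (-9/5)·(4/3) = 20.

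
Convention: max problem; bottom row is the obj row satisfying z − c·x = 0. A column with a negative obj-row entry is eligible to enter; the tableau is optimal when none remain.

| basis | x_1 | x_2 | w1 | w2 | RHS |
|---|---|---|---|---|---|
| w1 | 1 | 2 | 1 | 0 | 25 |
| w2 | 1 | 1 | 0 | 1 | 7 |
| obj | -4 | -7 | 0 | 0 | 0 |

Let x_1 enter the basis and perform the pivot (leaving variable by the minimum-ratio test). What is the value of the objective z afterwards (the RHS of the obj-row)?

Ratio test on column x_1 — row 1: 25/1 = 25; row 2: 7/1 = 7. Minimum is 7 at row 2 (w2 leaves); pivot element 1.
Pivot on row 2; the obj-row RHS becomes 0 − (-4)·7 = 28.

28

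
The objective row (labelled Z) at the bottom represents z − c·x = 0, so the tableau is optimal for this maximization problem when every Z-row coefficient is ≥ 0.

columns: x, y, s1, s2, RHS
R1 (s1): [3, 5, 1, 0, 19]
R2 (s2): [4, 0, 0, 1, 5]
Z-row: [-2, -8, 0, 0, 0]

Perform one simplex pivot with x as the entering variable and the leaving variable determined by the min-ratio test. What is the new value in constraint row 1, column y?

Ratio test on column x — row 1: 19/3 = 19/3; row 2: 5/4 = 5/4. Minimum is 5/4 at row 2 (s2 leaves); pivot element 4.
Divide row 2 by 4; eliminate column x from the other rows.
Row 1 update in column y: 5 − 3·0 = 5.

5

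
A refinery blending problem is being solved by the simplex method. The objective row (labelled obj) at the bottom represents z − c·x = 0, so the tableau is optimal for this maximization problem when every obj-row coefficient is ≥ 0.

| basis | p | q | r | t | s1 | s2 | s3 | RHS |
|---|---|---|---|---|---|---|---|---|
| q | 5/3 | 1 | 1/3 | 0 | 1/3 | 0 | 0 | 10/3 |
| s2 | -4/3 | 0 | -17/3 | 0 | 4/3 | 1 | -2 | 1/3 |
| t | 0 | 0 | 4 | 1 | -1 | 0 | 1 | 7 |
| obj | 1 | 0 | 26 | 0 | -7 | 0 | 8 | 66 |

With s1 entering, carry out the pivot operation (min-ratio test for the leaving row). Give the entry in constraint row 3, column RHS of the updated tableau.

Ratio test on column s1 — row 1: (10/3)/(1/3) = 10; row 2: (1/3)/(4/3) = 1/4; row 3: entry -1 ≤ 0. Minimum is 1/4 at row 2 (s2 leaves); pivot element 4/3.
Divide row 2 by 4/3; eliminate column s1 from the other rows.
Row 3 update in column RHS: 7 − (-1)·(1/4) = 29/4.

29/4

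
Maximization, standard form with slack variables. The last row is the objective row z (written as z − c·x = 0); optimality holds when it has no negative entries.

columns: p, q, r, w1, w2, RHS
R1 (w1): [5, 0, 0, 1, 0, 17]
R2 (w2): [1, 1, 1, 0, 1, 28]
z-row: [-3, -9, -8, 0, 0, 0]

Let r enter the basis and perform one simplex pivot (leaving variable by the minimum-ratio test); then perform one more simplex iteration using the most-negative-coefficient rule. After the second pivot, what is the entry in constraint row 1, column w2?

0

Ratio test on column r — row 1: entry 0 ≤ 0; row 2: 28/1 = 28. Minimum is 28 at row 2 (w2 leaves); pivot element 1.
Divide row 2 by 1; eliminate column r from the other rows.
Second iteration: most negative z-row entry is -1 in column q, so q enters.
Ratio test on column q — row 1: entry 0 ≤ 0; row 2: 28/1 = 28. Minimum is 28 at row 2 (r leaves); pivot element 1.
Divide row 2 by 1; eliminate column q from the other rows.
After both pivots, the entry at constraint row 1, column w2 is 0.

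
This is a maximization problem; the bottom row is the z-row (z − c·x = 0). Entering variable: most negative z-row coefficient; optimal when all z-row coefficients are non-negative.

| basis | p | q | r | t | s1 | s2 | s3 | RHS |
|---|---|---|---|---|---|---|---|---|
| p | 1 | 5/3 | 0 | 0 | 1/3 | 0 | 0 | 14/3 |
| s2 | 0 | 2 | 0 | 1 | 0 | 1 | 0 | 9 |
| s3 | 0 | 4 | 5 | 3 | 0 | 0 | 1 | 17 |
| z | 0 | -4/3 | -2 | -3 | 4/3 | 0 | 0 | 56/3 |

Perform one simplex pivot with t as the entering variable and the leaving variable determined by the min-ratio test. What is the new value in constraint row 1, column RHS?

Ratio test on column t — row 1: entry 0 ≤ 0; row 2: 9/1 = 9; row 3: 17/3 = 17/3. Minimum is 17/3 at row 3 (s3 leaves); pivot element 3.
Divide row 3 by 3; eliminate column t from the other rows.
Row 1 update in column RHS: 14/3 − 0·(17/3) = 14/3.

14/3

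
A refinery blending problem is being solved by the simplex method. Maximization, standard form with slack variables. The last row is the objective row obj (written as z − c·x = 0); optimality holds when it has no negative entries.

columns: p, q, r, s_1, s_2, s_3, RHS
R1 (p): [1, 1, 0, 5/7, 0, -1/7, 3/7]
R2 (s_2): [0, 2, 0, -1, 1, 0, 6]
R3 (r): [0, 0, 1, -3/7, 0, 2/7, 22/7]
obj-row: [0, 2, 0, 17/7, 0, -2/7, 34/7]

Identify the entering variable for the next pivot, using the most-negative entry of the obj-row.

s_3

Negative obj-row entries: s_3: -2/7.
The most negative is -2/7 in column s_3, so s_3 enters.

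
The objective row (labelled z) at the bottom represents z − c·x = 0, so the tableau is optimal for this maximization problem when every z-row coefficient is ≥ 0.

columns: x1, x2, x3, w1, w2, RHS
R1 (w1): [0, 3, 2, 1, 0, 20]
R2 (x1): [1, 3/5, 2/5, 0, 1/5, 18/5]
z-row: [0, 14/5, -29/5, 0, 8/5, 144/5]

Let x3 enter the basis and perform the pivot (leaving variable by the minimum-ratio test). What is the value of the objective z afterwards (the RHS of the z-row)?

81

Ratio test on column x3 — row 1: 20/2 = 10; row 2: (18/5)/(2/5) = 9. Minimum is 9 at row 2 (x1 leaves); pivot element 2/5.
Pivot on row 2; the z-row RHS becomes 144/5 − (-29/5)·9 = 81.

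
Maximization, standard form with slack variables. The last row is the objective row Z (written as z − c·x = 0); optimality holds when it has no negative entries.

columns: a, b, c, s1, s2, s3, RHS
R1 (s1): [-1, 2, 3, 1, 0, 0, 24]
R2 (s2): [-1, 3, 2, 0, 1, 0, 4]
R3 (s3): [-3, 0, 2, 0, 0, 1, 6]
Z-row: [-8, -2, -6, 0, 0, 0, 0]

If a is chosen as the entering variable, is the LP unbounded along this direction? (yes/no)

Every constraint-row entry in column a is ≤ 0, so increasing a is unbounded.

yes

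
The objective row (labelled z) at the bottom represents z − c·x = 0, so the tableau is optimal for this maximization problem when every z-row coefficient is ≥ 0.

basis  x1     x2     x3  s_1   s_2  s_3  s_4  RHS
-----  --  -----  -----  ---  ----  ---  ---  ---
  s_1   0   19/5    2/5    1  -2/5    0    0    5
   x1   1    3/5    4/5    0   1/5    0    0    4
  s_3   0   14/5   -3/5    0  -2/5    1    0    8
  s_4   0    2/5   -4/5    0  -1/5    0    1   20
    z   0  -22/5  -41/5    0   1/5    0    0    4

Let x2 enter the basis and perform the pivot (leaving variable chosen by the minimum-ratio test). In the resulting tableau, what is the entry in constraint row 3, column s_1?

-14/19

Ratio test on column x2 — row 1: 5/(19/5) = 25/19; row 2: 4/(3/5) = 20/3; row 3: 8/(14/5) = 20/7; row 4: 20/(2/5) = 50. Minimum is 25/19 at row 1 (s_1 leaves); pivot element 19/5.
Divide row 1 by 19/5; eliminate column x2 from the other rows.
Row 3 update in column s_1: 0 − (14/5)·(5/19) = -14/19.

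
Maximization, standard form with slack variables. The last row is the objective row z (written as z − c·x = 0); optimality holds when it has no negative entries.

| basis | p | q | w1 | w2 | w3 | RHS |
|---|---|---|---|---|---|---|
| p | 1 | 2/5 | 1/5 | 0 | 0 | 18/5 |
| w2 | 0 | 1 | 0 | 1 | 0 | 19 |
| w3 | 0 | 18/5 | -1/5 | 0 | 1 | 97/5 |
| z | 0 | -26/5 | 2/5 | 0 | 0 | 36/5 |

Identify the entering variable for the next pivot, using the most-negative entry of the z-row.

Negative z-row entries: q: -26/5.
The most negative is -26/5 in column q, so q enters.

q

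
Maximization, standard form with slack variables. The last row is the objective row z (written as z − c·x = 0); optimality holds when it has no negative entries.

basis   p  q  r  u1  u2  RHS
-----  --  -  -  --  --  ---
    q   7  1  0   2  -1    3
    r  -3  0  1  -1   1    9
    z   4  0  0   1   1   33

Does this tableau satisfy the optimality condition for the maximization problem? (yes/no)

Every z-row coefficient is ≥ 0, so the tableau is optimal.

yes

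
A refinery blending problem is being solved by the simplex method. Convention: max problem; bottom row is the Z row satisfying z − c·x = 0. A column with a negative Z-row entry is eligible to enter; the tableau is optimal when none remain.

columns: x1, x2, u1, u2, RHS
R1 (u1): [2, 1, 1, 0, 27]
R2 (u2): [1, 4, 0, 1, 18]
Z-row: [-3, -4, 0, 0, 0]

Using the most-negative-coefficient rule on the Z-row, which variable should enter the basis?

Negative Z-row entries: x1: -3, x2: -4.
The most negative is -4 in column x2, so x2 enters.

x2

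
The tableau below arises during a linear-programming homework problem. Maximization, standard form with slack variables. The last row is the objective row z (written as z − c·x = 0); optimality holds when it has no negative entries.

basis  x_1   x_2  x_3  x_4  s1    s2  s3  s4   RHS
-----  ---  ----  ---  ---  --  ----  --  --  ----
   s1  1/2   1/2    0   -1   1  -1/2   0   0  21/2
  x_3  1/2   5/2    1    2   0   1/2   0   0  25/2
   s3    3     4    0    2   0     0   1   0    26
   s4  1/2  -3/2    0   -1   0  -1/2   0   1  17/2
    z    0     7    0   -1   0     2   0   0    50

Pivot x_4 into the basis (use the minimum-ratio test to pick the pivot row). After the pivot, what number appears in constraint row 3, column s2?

-1/2

Ratio test on column x_4 — row 1: entry -1 ≤ 0; row 2: (25/2)/2 = 25/4; row 3: 26/2 = 13; row 4: entry -1 ≤ 0. Minimum is 25/4 at row 2 (x_3 leaves); pivot element 2.
Divide row 2 by 2; eliminate column x_4 from the other rows.
Row 3 update in column s2: 0 − 2·(1/4) = -1/2.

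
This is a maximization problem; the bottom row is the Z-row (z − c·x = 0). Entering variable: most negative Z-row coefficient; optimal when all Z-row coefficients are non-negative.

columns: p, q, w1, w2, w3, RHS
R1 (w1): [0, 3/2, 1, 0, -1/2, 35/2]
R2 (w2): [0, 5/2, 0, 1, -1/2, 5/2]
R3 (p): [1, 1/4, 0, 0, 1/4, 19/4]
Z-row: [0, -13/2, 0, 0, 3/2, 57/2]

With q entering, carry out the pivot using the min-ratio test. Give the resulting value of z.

35

Ratio test on column q — row 1: (35/2)/(3/2) = 35/3; row 2: (5/2)/(5/2) = 1; row 3: (19/4)/(1/4) = 19. Minimum is 1 at row 2 (w2 leaves); pivot element 5/2.
Pivot on row 2; the Z-row RHS becomes 57/2 − (-13/2)·1 = 35.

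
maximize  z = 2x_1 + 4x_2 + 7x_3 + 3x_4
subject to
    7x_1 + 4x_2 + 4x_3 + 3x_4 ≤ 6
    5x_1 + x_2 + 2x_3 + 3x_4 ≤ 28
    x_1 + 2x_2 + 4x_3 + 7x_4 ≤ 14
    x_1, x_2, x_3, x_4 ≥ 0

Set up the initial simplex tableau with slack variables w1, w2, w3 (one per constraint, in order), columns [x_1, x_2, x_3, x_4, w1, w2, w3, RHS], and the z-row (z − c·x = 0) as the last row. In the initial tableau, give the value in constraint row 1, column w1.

1

Slack w1 belongs to constraint 1; its column is the unit vector e_1, so the entry in row 1 is 1.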